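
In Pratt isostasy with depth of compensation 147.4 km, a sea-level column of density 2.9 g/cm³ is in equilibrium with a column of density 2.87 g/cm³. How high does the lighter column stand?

ρ_ref D = ρ (D + h) → h = D (ρ_ref − ρ)/ρ.
h = 147.4 km × (2.9 − 2.87)/2.87 = 1.54 km.

1.54 km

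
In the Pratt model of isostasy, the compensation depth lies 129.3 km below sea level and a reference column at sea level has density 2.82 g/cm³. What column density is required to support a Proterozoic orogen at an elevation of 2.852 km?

Pratt balance: ρ_ref D = ρ (D + h).
ρ = ρ_ref D/(D + h) = 2.82 × 129.3 km/(129.3 km + 2.852 km) = 2.76 g/cm³.

2.76 g/cm³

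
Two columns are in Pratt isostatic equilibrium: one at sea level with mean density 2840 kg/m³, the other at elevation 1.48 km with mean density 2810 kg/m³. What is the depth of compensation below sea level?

139 km

ρ_ref D = ρ (D + h) → D (ρ_ref − ρ) = ρ h.
D = ρ h/(ρ_ref − ρ) = 2810 × 1.48 km/(2840 − 2810) = 139 km.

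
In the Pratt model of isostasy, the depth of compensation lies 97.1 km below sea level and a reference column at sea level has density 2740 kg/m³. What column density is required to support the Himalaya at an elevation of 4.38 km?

Pratt balance: ρ_ref D = ρ (D + h).
ρ = ρ_ref D/(D + h) = 2740 × 97.1 km/(97.1 km + 4.38 km) = 2620 kg/m³.

2620 kg/m³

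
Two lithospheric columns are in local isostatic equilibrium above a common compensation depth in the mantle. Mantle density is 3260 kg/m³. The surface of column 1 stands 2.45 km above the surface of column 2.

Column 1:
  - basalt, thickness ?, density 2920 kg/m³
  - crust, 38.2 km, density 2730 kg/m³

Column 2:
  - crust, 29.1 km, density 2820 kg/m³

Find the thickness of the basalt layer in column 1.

Take the compensation level at the base of the deeper column (depth z_c below the surface of column 1) and equate Σ ρ_i t_i down to z_c; mantle fills any gap and the z_c terms cancel.
Column 1: x×2920 + 38.2×2730 + (z_c − 38.2 − x)×3260
Column 2: 2.45×0 + 29.1×2820 + (z_c − 2.45 − 29.1)×3260
The z_c×3260 term appears on both sides and cancels. Collect the known terms of each column as K = Σ(ρt)_known − 3260 × (depth of known layers): K_1 = 104286 − 3260×38.2 = −20246; K_2 = 82062 − 3260×(2.45 + 29.1) = −20791.
Balance: K_1 − x×(3260 − 2920) = K_2, so x = (K_1 − K_2)/(3260 − 2920) = 545/340 = 1.6 km.

1.6 km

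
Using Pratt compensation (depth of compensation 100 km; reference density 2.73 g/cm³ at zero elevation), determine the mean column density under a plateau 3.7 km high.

2.63 g/cm³

Pratt balance: ρ_ref D = ρ (D + h).
ρ = ρ_ref D/(D + h) = 2.73 × 100 km/(100 km + 3.7 km) = 2.63 g/cm³.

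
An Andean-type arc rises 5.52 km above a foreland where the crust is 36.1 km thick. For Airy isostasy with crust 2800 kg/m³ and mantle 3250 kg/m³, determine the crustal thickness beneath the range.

Root depth r = h ρ_c / (ρ_m − ρ_c) = 5.52 km × 2800 / 450 = 34.35 km.
Total thickness = T + h + r = 36.1 km + 5.52 km + 34.35 km = 76 km.

76 km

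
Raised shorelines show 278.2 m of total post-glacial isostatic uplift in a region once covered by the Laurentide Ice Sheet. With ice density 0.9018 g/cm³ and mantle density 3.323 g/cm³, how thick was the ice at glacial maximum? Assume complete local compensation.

1030 m

u = t ρ_ice/ρ_m → t = u ρ_m/ρ_ice = 278.2 m × 3.323/0.9018 = 1030 m.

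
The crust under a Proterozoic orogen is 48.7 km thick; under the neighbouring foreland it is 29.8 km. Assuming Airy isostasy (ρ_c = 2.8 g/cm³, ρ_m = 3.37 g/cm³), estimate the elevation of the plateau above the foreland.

Excess crust Δ = 48.7 km − 29.8 km = 18.9 km, split between elevation h and root r with h + r = Δ.
Airy balance ρ_c h = (ρ_m − ρ_c) r gives r = h ρ_c/(ρ_m − ρ_c), so h (1 + ρ_c/(ρ_m − ρ_c)) = Δ, i.e. h = Δ (ρ_m − ρ_c)/ρ_m.
h = 18.9 km × 0.57/3.37 = 3.2 km.

3.2 km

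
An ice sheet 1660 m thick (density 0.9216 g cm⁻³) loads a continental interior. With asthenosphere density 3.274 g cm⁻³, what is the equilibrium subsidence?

For local isostatic compensation: the ice load ρ_ice t is balanced by mantle displaced below, ρ_m s.
s = t ρ_ice / ρ_m = 1660 m × 0.9216/3.274 = 467 m.

467 m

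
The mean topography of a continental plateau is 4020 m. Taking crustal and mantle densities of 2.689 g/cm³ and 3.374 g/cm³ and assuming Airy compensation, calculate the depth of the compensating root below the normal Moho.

Equating mass per unit area of the two columns: the weight of the topography is balanced by the buoyancy of the root, ρ_c h = (ρ_m − ρ_c) r.
r = h · ρ_c / (ρ_m − ρ_c) = 4020 m × 2.689 / (3.374 − 2.689) = 15800 m.

15800 m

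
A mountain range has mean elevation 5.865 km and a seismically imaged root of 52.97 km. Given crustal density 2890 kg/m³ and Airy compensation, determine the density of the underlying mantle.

3210 kg/m³

Airy balance: ρ_c h = (ρ_m − ρ_c) r → ρ_m = ρ_c (1 + h/r).
ρ_m = 2890 × (1 + 5.865 km/52.97 km) = 3210 kg/m³.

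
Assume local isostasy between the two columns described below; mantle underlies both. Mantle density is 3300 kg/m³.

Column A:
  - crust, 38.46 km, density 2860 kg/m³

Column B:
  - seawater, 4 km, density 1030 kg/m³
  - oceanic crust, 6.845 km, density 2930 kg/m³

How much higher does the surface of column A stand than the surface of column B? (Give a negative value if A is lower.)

For any compensation level in the mantle, the mantle terms cancel and isostasy reduces to e = (Σt_A − Σt_B) − (Σ(ρt)_A − Σ(ρt)_B) / ρ_m.
Σt_A = 38.46 km; Σt_B = 10.845 km; Σ(ρt)_A = 109995.6; Σ(ρt)_B = 24175.85 (in km·kg/m³).
e = (38.46 − 10.845) − (109995.6 − 24175.85) / 3300 = 1.61 km.

1.61 km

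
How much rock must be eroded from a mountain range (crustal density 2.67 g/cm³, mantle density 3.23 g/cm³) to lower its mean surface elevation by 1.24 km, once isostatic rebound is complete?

7.15 km

Net drop Δ = e − u = e − e ρ_c/ρ_m = e (ρ_m − ρ_c)/ρ_m.
e = Δ ρ_m/(ρ_m − ρ_c) = 1.24 km × 3.23/0.56 = 7.15 km.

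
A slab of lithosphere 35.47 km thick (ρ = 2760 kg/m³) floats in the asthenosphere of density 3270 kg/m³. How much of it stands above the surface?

Floating equilibrium: submerged depth d = t ρ_obj/ρ_fluid = 35.47 km × 2760/3270 = 29.94 km.
Freeboard = t − d = 35.47 km − 29.94 km = 5.53 km.

5.53 km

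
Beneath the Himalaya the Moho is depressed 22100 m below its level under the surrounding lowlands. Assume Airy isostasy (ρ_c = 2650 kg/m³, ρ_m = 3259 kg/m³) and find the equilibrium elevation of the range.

5080 m

In Airy isostatic equilibrium: ρ_c h = (ρ_m − ρ_c) r.
h = r (ρ_m − ρ_c) / ρ_c = 22100 m × (3259 − 2650) / 2650 = 5080 m.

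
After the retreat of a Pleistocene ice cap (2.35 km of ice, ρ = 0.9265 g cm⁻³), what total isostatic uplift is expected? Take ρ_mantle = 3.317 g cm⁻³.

Removing the load lets mantle flow back in; uplift u satisfies ρ_ice t = ρ_m u.
u = t ρ_ice/ρ_m = 2.35 km × 0.9265/3.317 = 0.656 km.

0.656 km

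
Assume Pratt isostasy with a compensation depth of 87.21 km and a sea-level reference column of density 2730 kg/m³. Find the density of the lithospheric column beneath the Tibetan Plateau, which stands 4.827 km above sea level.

Pratt balance: ρ_ref D = ρ (D + h).
ρ = ρ_ref D/(D + h) = 2730 × 87.21 km/(87.21 km + 4.827 km) = 2590 kg/m³.

2590 kg/m³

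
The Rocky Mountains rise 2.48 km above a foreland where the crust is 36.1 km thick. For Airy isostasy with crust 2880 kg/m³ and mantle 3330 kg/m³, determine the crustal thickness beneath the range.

54.5 km

Root depth r = h ρ_c / (ρ_m − ρ_c) = 2.48 km × 2880 / 450 = 15.87 km.
Total thickness = T + h + r = 36.1 km + 2.48 km + 15.87 km = 54.5 km.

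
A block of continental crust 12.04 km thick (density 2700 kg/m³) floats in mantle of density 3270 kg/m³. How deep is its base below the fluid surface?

9.94 km

Draft d = t ρ_obj/ρ_fluid = 12.04 km × 2700/3270 = 9.94 km.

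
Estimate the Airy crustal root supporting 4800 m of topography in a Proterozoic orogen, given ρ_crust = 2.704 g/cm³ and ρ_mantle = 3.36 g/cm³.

19800 m

For local isostatic compensation: the weight of the topography is balanced by the buoyancy of the root, ρ_c h = (ρ_m − ρ_c) r.
r = h · ρ_c / (ρ_m − ρ_c) = 4800 m × 2.704 / (3.36 − 2.704) = 19800 m.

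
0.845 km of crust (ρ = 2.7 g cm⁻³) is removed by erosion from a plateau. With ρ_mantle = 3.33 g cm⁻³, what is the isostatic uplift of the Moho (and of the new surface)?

0.685 km

Unloading: uplift u = e ρ_c/ρ_m = 0.845 km × 2.7/3.33 = 0.685 km.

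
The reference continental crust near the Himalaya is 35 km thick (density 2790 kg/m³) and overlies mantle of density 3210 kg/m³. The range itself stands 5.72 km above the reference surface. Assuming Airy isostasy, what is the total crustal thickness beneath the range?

78.7 km

Root depth r = h ρ_c / (ρ_m − ρ_c) = 5.72 km × 2790 / 420 = 38 km.
Total thickness = T + h + r = 35 km + 5.72 km + 38 km = 78.7 km.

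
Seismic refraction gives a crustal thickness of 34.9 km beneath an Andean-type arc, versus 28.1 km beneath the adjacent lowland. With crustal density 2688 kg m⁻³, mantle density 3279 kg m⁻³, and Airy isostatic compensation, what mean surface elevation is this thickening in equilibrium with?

1.23 km

Excess crust Δ = 34.9 km − 28.1 km = 6.8 km, split between elevation h and root r with h + r = Δ.
Airy balance ρ_c h = (ρ_m − ρ_c) r gives r = h ρ_c/(ρ_m − ρ_c), so h (1 + ρ_c/(ρ_m − ρ_c)) = Δ, i.e. h = Δ (ρ_m − ρ_c)/ρ_m.
h = 6.8 km × 591/3279 = 1.23 km.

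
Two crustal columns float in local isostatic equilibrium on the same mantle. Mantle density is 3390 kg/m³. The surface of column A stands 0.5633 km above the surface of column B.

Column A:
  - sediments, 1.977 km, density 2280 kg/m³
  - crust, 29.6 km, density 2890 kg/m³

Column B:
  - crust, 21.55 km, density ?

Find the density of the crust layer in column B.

2690 kg/m³

Take the compensation level at the base of the deeper column (depth z_c below the surface of column A) and equate Σ ρ_i t_i down to z_c; mantle fills any gap and the z_c terms cancel.
Column A: 1.977×2280 + 29.6×2890 + (z_c − 31.577)×3390
Column B: 0.5633×0 + 21.55×ρ + (z_c − 0.5633 − 21.55)×3390
The z_c×3390 term appears on both sides and cancels. Collect the known terms of each column as K = Σ(ρt)_known − 3390 × (depth of known layers): K_A = 90051.56 − 3390×31.577 = −16994.47; K_B = 0 − 3390×(0.5633 + 21.55) = −74964.087.
Balance: K_A = K_B + 21.55×ρ, so ρ = (K_A − K_B)/21.55 = 57969.6/21.55 = 2690 kg/m³.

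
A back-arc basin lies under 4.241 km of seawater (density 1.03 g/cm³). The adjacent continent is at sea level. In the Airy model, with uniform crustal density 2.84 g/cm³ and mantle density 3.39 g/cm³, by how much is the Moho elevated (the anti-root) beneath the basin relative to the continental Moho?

Equating mass per unit area of the two columns: replacing crust with seawater at the top is compensated by replacing crust with mantle at the base: d (ρ_c − ρ_w) = a (ρ_m − ρ_c).
a = d (ρ_c − ρ_w)/(ρ_m − ρ_c) = 4.241 km × 1.81/0.55 = 14 km.

14 km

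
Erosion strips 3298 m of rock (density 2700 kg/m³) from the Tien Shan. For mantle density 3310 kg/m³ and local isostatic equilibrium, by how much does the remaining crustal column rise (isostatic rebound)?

Unloading: uplift u = e ρ_c/ρ_m = 3298 m × 2700/3310 = 2690 m.

2690 m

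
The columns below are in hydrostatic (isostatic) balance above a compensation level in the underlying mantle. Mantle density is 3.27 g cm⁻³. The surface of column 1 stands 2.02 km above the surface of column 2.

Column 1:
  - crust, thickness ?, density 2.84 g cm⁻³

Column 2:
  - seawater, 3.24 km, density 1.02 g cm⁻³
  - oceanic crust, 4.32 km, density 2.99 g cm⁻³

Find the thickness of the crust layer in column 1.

Take the compensation level at the base of the deeper column (depth z_c below the surface of column 1) and equate Σ ρ_i t_i down to z_c; mantle fills any gap and the z_c terms cancel.
Column 1: x×2.84 + (z_c − 0 − x)×3.27
Column 2: 2.02×0 + 3.24×1.02 + 4.32×2.99 + (z_c − 2.02 − 7.56)×3.27
The z_c×3.27 term appears on both sides and cancels. Collect the known terms of each column as K = Σ(ρt)_known − 3.27 × (depth of known layers): K_1 = 0 − 3.27×0 = 0; K_2 = 16.2216 − 3.27×(2.02 + 7.56) = −15.105.
Balance: K_1 − x×(3.27 − 2.84) = K_2, so x = (K_1 − K_2)/(3.27 − 2.84) = 15.105/0.43 = 35.1 km.

35.1 km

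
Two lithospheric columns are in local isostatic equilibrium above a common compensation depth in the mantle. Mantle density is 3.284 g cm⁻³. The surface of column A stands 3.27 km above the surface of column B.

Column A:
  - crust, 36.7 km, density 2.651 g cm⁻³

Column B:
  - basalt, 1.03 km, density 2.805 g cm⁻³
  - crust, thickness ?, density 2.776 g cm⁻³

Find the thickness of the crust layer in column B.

23.6 km

Take the compensation level at the base of the deeper column (depth z_c below the surface of column A) and equate Σ ρ_i t_i down to z_c; mantle fills any gap and the z_c terms cancel.
Column A: 36.7×2.651 + (z_c − 36.7)×3.284
Column B: 3.27×0 + 1.03×2.805 + x×2.776 + (z_c − 3.27 − 1.03 − x)×3.284
The z_c×3.284 term appears on both sides and cancels. Collect the known terms of each column as K = Σ(ρt)_known − 3.284 × (depth of known layers): K_A = 97.2917 − 3.284×36.7 = −23.2311; K_B = 2.88915 − 3.284×(3.27 + 1.03) = −11.23205.
Balance: K_A = K_B − x×(3.284 − 2.776), so x = (K_B − K_A)/(3.284 − 2.776) = 11.999/0.508 = 23.6 km.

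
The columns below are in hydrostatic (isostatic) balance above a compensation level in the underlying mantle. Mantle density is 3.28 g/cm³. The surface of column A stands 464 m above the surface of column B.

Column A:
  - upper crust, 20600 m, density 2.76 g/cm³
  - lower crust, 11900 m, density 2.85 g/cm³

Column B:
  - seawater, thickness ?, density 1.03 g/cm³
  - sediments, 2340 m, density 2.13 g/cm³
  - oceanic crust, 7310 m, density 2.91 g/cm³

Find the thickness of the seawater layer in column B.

Take the compensation level at the base of the deeper column (depth z_c below the surface of column A) and equate Σ ρ_i t_i down to z_c; mantle fills any gap and the z_c terms cancel.
Column A: 20600×2.76 + 11900×2.85 + (z_c − 32500)×3.28
Column B: 464×0 + x×1.03 + 2340×2.13 + 7310×2.91 + (z_c − 464 − 9650 − x)×3.28
The z_c×3.28 term appears on both sides and cancels. Collect the known terms of each column as K = Σ(ρt)_known − 3.28 × (depth of known layers): K_A = 90771 − 3.28×32500 = −15829; K_B = 26256.3 − 3.28×(464 + 9650) = −6917.62.
Balance: K_A = K_B − x×(3.28 − 1.03), so x = (K_B − K_A)/(3.28 − 1.03) = 8911.38/2.25 = 3960 m.

3960 m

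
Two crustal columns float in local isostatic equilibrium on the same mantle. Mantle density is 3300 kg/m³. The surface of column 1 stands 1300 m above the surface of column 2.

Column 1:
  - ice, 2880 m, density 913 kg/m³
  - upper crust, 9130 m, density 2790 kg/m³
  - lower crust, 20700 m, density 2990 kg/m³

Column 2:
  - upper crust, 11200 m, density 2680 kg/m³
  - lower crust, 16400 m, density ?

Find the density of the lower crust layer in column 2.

2890 kg/m³

Take the compensation level at the base of the deeper column (depth z_c below the surface of column 1) and equate Σ ρ_i t_i down to z_c; mantle fills any gap and the z_c terms cancel.
Column 1: 2880×913 + 9130×2790 + 20700×2990 + (z_c − 32710)×3300
Column 2: 1300×0 + 11200×2680 + 16400×ρ + (z_c − 1300 − 27600)×3300
The z_c×3300 term appears on both sides and cancels. Collect the known terms of each column as K = Σ(ρt)_known − 3300 × (depth of known layers): K_1 = 89995140 − 3300×32710 = −17947860; K_2 = 30016000 − 3300×(1300 + 27600) = −65354000.
Balance: K_1 = K_2 + 16400×ρ, so ρ = (K_1 − K_2)/16400 = 47406100/16400 = 2890 kg/m³.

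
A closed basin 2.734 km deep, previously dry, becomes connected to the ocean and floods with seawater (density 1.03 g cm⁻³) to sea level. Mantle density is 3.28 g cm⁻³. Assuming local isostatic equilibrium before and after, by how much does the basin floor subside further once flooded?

1.25 km

After flooding the water column is d + s deep. Its weight must equal the weight of mantle displaced by the extra subsidence s: (d + s) ρ_w = s ρ_m.
s = d ρ_w / (ρ_m − ρ_w) = 2.734 km × 1.03/(3.28 − 1.03) = 1.25 km.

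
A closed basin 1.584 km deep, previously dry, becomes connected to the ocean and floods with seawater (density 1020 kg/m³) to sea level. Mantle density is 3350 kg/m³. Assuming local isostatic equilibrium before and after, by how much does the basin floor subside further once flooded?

0.693 km

After flooding the water column is d + s deep. Its weight must equal the weight of mantle displaced by the extra subsidence s: (d + s) ρ_w = s ρ_m.
s = d ρ_w / (ρ_m − ρ_w) = 1.584 km × 1020/(3350 − 1020) = 0.693 km.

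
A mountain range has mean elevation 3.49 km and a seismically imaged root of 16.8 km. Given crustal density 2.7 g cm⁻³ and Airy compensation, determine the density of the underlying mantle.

3.26 g cm⁻³

Airy balance: ρ_c h = (ρ_m − ρ_c) r → ρ_m = ρ_c (1 + h/r).
ρ_m = 2.7 × (1 + 3.49 km/16.8 km) = 3.26 g cm⁻³.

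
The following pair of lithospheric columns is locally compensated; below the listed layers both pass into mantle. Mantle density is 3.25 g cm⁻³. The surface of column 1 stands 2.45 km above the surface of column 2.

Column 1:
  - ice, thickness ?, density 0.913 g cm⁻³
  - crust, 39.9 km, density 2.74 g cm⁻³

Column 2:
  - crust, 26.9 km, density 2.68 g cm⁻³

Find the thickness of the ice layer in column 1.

Take the compensation level at the base of the deeper column (depth z_c below the surface of column 1) and equate Σ ρ_i t_i down to z_c; mantle fills any gap and the z_c terms cancel.
Column 1: x×0.913 + 39.9×2.74 + (z_c − 39.9 − x)×3.25
Column 2: 2.45×0 + 26.9×2.68 + (z_c − 2.45 − 26.9)×3.25
The z_c×3.25 term appears on both sides and cancels. Collect the known terms of each column as K = Σ(ρt)_known − 3.25 × (depth of known layers): K_1 = 109.326 − 3.25×39.9 = −20.349; K_2 = 72.092 − 3.25×(2.45 + 26.9) = −23.2955.
Balance: K_1 − x×(3.25 − 0.913) = K_2, so x = (K_1 − K_2)/(3.25 − 0.913) = 2.9465/2.337 = 1.26 km.

1.26 km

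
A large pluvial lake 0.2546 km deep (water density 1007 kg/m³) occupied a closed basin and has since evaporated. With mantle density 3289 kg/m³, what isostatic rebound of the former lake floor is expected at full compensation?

u = d ρ_w/ρ_m = 0.2546 km × 1007/3289 = 0.078 km.

0.078 km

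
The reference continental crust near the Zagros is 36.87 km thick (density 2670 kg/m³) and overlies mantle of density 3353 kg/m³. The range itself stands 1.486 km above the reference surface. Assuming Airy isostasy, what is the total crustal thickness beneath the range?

44.2 km

Root depth r = h ρ_c / (ρ_m − ρ_c) = 1.486 km × 2670 / 683 = 5.809 km.
Total thickness = T + h + r = 36.87 km + 1.486 km + 5.809 km = 44.2 km.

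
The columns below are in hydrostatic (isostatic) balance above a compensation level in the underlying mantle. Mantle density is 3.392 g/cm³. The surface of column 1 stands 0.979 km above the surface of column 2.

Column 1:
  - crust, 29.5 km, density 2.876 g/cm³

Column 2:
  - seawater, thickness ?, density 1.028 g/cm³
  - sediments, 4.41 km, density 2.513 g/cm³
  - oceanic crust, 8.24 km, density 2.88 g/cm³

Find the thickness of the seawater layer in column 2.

1.61 km

Take the compensation level at the base of the deeper column (depth z_c below the surface of column 1) and equate Σ ρ_i t_i down to z_c; mantle fills any gap and the z_c terms cancel.
Column 1: 29.5×2.876 + (z_c − 29.5)×3.392
Column 2: 0.979×0 + x×1.028 + 4.41×2.513 + 8.24×2.88 + (z_c − 0.979 − 12.65 − x)×3.392
The z_c×3.392 term appears on both sides and cancels. Collect the known terms of each column as K = Σ(ρt)_known − 3.392 × (depth of known layers): K_1 = 84.842 − 3.392×29.5 = −15.222; K_2 = 34.81353 − 3.392×(0.979 + 12.65) = −11.416038.
Balance: K_1 = K_2 − x×(3.392 − 1.028), so x = (K_2 − K_1)/(3.392 − 1.028) = 3.80596/2.364 = 1.61 km.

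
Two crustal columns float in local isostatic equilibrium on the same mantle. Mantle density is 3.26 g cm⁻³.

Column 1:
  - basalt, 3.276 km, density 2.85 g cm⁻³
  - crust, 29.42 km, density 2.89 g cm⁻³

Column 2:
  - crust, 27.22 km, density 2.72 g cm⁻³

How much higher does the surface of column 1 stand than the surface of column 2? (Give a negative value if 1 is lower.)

−0.758 km

For any compensation level in the mantle, the mantle terms cancel and isostasy reduces to e = (Σt_1 − Σt_2) − (Σ(ρt)_1 − Σ(ρt)_2) / ρ_m.
Σt_1 = 32.696 km; Σt_2 = 27.22 km; Σ(ρt)_1 = 94.3604; Σ(ρt)_2 = 74.0384 (in km·g cm⁻³).
e = (32.696 − 27.22) − (94.3604 − 74.0384) / 3.26 = −0.758 km.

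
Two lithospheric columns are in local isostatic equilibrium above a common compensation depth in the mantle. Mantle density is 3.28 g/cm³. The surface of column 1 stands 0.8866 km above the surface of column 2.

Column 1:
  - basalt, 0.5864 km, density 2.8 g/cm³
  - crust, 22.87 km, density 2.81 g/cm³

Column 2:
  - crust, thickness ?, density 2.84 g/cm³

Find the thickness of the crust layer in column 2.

18.5 km

Take the compensation level at the base of the deeper column (depth z_c below the surface of column 1) and equate Σ ρ_i t_i down to z_c; mantle fills any gap and the z_c terms cancel.
Column 1: 0.5864×2.8 + 22.87×2.81 + (z_c − 23.4564)×3.28
Column 2: 0.8866×0 + x×2.84 + (z_c − 0.8866 − 0 − x)×3.28
The z_c×3.28 term appears on both sides and cancels. Collect the known terms of each column as K = Σ(ρt)_known − 3.28 × (depth of known layers): K_1 = 65.90662 − 3.28×23.4564 = −11.030372; K_2 = 0 − 3.28×(0.8866 + 0) = −2.908048.
Balance: K_1 = K_2 − x×(3.28 − 2.84), so x = (K_2 − K_1)/(3.28 − 2.84) = 8.12232/0.44 = 18.5 km.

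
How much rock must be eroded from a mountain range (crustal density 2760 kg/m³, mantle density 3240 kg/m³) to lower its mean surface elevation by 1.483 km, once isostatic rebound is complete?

10 km

Net drop Δ = e − u = e − e ρ_c/ρ_m = e (ρ_m − ρ_c)/ρ_m.
e = Δ ρ_m/(ρ_m − ρ_c) = 1.483 km × 3240/480 = 10 km.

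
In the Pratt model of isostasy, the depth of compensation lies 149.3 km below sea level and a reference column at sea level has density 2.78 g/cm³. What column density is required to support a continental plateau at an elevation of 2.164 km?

Pratt balance: ρ_ref D = ρ (D + h).
ρ = ρ_ref D/(D + h) = 2.78 × 149.3 km/(149.3 km + 2.164 km) = 2.74 g/cm³.

2.74 g/cm³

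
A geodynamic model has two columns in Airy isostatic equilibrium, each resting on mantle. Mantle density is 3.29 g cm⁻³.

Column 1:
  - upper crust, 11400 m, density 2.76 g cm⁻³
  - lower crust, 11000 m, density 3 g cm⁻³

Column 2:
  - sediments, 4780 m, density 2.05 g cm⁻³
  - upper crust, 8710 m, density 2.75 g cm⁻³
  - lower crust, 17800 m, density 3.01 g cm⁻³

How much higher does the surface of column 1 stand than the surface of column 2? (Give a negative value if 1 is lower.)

−1940 m

For any compensation level in the mantle, the mantle terms cancel and isostasy reduces to e = (Σt_1 − Σt_2) − (Σ(ρt)_1 − Σ(ρt)_2) / ρ_m.
Σt_1 = 22400 m; Σt_2 = 31290 m; Σ(ρt)_1 = 64464; Σ(ρt)_2 = 87329.5 (in m·g cm⁻³).
e = (22400 − 31290) − (64464 − 87329.5) / 3.29 = −1940 m.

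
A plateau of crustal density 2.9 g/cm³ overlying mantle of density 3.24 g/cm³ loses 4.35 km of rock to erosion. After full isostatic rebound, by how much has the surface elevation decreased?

0.456 km

Rebound u = e ρ_c/ρ_m = 4.35 km × 2.9/3.24 = 3.894 km.
Net surface drop = e − u = 4.35 km − 3.894 km = e (ρ_m − ρ_c)/ρ_m = 0.456 km.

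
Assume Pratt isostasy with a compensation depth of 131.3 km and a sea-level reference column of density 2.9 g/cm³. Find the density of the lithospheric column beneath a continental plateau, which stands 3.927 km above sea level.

2.82 g/cm³

Pratt balance: ρ_ref D = ρ (D + h).
ρ = ρ_ref D/(D + h) = 2.9 × 131.3 km/(131.3 km + 3.927 km) = 2.82 g/cm³.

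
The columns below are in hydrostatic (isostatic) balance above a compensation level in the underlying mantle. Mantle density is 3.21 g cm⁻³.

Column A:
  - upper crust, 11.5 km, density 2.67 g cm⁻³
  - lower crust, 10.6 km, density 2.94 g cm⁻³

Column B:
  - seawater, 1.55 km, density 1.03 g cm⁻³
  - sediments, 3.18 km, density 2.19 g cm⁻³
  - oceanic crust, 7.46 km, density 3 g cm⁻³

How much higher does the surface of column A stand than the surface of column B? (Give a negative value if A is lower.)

0.275 km

For any compensation level in the mantle, the mantle terms cancel and isostasy reduces to e = (Σt_A − Σt_B) − (Σ(ρt)_A − Σ(ρt)_B) / ρ_m.
Σt_A = 22.1 km; Σt_B = 12.19 km; Σ(ρt)_A = 61.869; Σ(ρt)_B = 30.9407 (in km·g cm⁻³).
e = (22.1 − 12.19) − (61.869 − 30.9407) / 3.21 = 0.275 km.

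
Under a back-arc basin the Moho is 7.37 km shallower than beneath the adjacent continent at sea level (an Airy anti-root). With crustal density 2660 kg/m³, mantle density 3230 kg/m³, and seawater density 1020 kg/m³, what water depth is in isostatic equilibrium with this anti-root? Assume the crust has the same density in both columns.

2.56 km

Replacing a thickness d of crust by seawater at the top must be balanced by replacing crust with mantle at the base: d (ρ_c − ρ_w) = a (ρ_m − ρ_c).
d = a (ρ_m − ρ_c)/(ρ_c − ρ_w) = 7.37 km × 570/1640 = 2.56 km.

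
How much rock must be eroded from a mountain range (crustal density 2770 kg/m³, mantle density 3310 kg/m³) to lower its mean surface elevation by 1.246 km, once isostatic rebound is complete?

7.64 km

Net drop Δ = e − u = e − e ρ_c/ρ_m = e (ρ_m − ρ_c)/ρ_m.
e = Δ ρ_m/(ρ_m − ρ_c) = 1.246 km × 3310/540 = 7.64 km.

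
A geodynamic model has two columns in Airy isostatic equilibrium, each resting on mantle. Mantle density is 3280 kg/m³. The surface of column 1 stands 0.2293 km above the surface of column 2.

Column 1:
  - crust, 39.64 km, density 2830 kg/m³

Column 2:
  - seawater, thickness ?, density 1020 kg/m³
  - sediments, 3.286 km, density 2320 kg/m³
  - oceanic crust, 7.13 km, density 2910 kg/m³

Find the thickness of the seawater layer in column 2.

Take the compensation level at the base of the deeper column (depth z_c below the surface of column 1) and equate Σ ρ_i t_i down to z_c; mantle fills any gap and the z_c terms cancel.
Column 1: 39.64×2830 + (z_c − 39.64)×3280
Column 2: 0.2293×0 + x×1020 + 3.286×2320 + 7.13×2910 + (z_c − 0.2293 − 10.416 − x)×3280
The z_c×3280 term appears on both sides and cancels. Collect the known terms of each column as K = Σ(ρt)_known − 3280 × (depth of known layers): K_1 = 112181.2 − 3280×39.64 = −17838; K_2 = 28371.82 − 3280×(0.2293 + 10.416) = −6544.764.
Balance: K_1 = K_2 − x×(3280 − 1020), so x = (K_2 − K_1)/(3280 − 1020) = 11293.2/2260 = 5 km.

5 km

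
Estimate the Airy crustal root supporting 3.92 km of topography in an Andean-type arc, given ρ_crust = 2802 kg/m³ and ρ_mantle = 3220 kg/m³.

In Airy isostatic equilibrium: the weight of the topography is balanced by the buoyancy of the root, ρ_c h = (ρ_m − ρ_c) r.
r = h · ρ_c / (ρ_m − ρ_c) = 3.92 km × 2802 / (3220 − 2802) = 26.3 km.

26.3 km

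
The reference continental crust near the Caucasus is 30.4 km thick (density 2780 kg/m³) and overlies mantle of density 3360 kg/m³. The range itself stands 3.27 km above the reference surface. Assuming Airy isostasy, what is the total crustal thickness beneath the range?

49.3 km

Root depth r = h ρ_c / (ρ_m − ρ_c) = 3.27 km × 2780 / 580 = 15.67 km.
Total thickness = T + h + r = 30.4 km + 3.27 km + 15.67 km = 49.3 km.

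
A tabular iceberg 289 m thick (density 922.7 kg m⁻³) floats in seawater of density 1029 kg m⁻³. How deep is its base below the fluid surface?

Draft d = t ρ_obj/ρ_fluid = 289 m × 922.7/1029 = 259 m.

259 m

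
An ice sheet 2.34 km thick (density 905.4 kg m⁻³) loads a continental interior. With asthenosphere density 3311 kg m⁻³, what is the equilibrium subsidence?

0.64 km

For local isostatic compensation: the ice load ρ_ice t is balanced by mantle displaced below, ρ_m s.
s = t ρ_ice / ρ_m = 2.34 km × 905.4/3311 = 0.64 km.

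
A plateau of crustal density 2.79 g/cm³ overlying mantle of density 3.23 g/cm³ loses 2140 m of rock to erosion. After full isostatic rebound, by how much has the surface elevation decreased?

Rebound u = e ρ_c/ρ_m = 2140 m × 2.79/3.23 = 1848 m.
Net surface drop = e − u = 2140 m − 1848 m = e (ρ_m − ρ_c)/ρ_m = 292 m.

292 m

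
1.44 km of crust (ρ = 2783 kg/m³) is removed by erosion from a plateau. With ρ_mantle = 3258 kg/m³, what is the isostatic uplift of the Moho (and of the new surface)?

Unloading: uplift u = e ρ_c/ρ_m = 1.44 km × 2783/3258 = 1.23 km.

1.23 km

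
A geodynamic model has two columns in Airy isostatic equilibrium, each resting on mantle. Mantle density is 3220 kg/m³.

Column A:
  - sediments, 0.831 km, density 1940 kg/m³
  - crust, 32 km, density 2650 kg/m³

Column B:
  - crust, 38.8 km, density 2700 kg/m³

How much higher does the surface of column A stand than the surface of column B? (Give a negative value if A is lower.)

For any compensation level in the mantle, the mantle terms cancel and isostasy reduces to e = (Σt_A − Σt_B) − (Σ(ρt)_A − Σ(ρt)_B) / ρ_m.
Σt_A = 32.831 km; Σt_B = 38.8 km; Σ(ρt)_A = 86412.14; Σ(ρt)_B = 104760 (in km·kg/m³).
e = (32.831 − 38.8) − (86412.14 − 104760) / 3220 = −0.271 km.

−0.271 km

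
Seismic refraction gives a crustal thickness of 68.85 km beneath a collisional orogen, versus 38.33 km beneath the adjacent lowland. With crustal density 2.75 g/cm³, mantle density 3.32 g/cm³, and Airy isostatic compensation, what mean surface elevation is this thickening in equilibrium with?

Excess crust Δ = 68.85 km − 38.33 km = 30.52 km, split between elevation h and root r with h + r = Δ.
Airy balance ρ_c h = (ρ_m − ρ_c) r gives r = h ρ_c/(ρ_m − ρ_c), so h (1 + ρ_c/(ρ_m − ρ_c)) = Δ, i.e. h = Δ (ρ_m − ρ_c)/ρ_m.
h = 30.52 km × 0.57/3.32 = 5.24 km.

5.24 km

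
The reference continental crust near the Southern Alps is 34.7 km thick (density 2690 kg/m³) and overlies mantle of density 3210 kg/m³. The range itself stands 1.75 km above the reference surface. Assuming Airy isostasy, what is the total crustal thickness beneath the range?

Root depth r = h ρ_c / (ρ_m − ρ_c) = 1.75 km × 2690 / 520 = 9.053 km.
Total thickness = T + h + r = 34.7 km + 1.75 km + 9.053 km = 45.5 km.

45.5 km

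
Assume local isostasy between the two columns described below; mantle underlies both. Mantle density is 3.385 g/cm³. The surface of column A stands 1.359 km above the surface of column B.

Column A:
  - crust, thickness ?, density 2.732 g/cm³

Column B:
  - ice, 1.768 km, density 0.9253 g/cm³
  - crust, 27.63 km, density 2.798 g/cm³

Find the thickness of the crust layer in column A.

38.5 km

Take the compensation level at the base of the deeper column (depth z_c below the surface of column A) and equate Σ ρ_i t_i down to z_c; mantle fills any gap and the z_c terms cancel.
Column A: x×2.732 + (z_c − 0 − x)×3.385
Column B: 1.359×0 + 1.768×0.9253 + 27.63×2.798 + (z_c − 1.359 − 29.398)×3.385
The z_c×3.385 term appears on both sides and cancels. Collect the known terms of each column as K = Σ(ρt)_known − 3.385 × (depth of known layers): K_A = 0 − 3.385×0 = 0; K_B = 78.9446704 − 3.385×(1.359 + 29.398) = −25.1677746.
Balance: K_A − x×(3.385 − 2.732) = K_B, so x = (K_A − K_B)/(3.385 − 2.732) = 25.1678/0.653 = 38.5 km.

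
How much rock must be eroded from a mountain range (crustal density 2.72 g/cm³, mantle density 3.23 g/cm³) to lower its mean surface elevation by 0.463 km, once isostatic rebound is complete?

2.93 km

Net drop Δ = e − u = e − e ρ_c/ρ_m = e (ρ_m − ρ_c)/ρ_m.
e = Δ ρ_m/(ρ_m − ρ_c) = 0.463 km × 3.23/0.51 = 2.93 km.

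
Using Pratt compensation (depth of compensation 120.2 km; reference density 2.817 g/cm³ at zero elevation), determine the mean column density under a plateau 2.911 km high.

Pratt balance: ρ_ref D = ρ (D + h).
ρ = ρ_ref D/(D + h) = 2.817 × 120.2 km/(120.2 km + 2.911 km) = 2.75 g/cm³.

2.75 g/cm³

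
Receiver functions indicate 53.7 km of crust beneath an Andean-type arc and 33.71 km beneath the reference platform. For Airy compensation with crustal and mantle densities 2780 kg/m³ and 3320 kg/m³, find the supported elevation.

Excess crust Δ = 53.7 km − 33.71 km = 19.99 km, split between elevation h and root r with h + r = Δ.
Airy balance ρ_c h = (ρ_m − ρ_c) r gives r = h ρ_c/(ρ_m − ρ_c), so h (1 + ρ_c/(ρ_m − ρ_c)) = Δ, i.e. h = Δ (ρ_m − ρ_c)/ρ_m.
h = 19.99 km × 540/3320 = 3.25 km.

3.25 km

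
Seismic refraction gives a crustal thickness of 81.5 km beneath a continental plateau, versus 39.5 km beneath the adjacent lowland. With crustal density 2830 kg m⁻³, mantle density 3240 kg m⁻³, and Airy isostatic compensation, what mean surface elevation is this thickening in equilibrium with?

Excess crust Δ = 81.5 km − 39.5 km = 42 km, split between elevation h and root r with h + r = Δ.
Airy balance ρ_c h = (ρ_m − ρ_c) r gives r = h ρ_c/(ρ_m − ρ_c), so h (1 + ρ_c/(ρ_m − ρ_c)) = Δ, i.e. h = Δ (ρ_m − ρ_c)/ρ_m.
h = 42 km × 410/3240 = 5.31 km.

5.31 km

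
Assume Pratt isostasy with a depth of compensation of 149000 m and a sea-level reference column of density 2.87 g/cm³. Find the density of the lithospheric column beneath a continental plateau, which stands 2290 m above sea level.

2.83 g/cm³

Pratt balance: ρ_ref D = ρ (D + h).
ρ = ρ_ref D/(D + h) = 2.87 × 149000 m/(149000 m + 2290 m) = 2.83 g/cm³.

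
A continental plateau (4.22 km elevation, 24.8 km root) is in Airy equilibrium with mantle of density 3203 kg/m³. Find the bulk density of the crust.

2740 kg/m³

ρ_c h = (ρ_m − ρ_c) r → ρ_c (h + r) = ρ_m r → ρ_c = ρ_m r / (h + r).
ρ_c = 3203 × 24.8 km / (4.22 km + 24.8 km) = 2740 kg/m³.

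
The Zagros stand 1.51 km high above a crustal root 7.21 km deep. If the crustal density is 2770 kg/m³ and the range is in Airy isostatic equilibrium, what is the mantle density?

3350 kg/m³

Airy balance: ρ_c h = (ρ_m − ρ_c) r → ρ_m = ρ_c (1 + h/r).
ρ_m = 2770 × (1 + 1.51 km/7.21 km) = 3350 kg/m³.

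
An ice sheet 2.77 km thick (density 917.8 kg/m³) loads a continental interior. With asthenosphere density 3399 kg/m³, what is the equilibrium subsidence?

By Archimedes' principle applied to the lithosphere: the ice load ρ_ice t is balanced by mantle displaced below, ρ_m s.
s = t ρ_ice / ρ_m = 2.77 km × 917.8/3399 = 0.748 km.

0.748 km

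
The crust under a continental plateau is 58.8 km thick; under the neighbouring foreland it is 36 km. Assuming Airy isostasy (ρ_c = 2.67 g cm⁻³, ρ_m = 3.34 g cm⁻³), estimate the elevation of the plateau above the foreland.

Excess crust Δ = 58.8 km − 36 km = 22.8 km, split between elevation h and root r with h + r = Δ.
Airy balance ρ_c h = (ρ_m − ρ_c) r gives r = h ρ_c/(ρ_m − ρ_c), so h (1 + ρ_c/(ρ_m − ρ_c)) = Δ, i.e. h = Δ (ρ_m − ρ_c)/ρ_m.
h = 22.8 km × 0.67/3.34 = 4.57 km.

4.57 km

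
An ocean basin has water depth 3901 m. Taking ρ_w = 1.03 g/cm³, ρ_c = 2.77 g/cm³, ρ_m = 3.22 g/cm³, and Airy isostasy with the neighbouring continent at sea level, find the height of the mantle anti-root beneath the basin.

For local isostatic compensation: replacing crust with seawater at the top is compensated by replacing crust with mantle at the base: d (ρ_c − ρ_w) = a (ρ_m − ρ_c).
a = d (ρ_c − ρ_w)/(ρ_m − ρ_c) = 3901 m × 1.74/0.45 = 15100 m.

15100 m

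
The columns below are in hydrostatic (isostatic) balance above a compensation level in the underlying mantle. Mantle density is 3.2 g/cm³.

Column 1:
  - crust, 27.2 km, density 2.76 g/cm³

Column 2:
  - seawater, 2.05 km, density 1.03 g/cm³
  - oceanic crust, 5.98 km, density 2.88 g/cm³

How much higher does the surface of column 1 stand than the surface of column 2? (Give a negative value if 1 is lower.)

1.75 km

For any compensation level in the mantle, the mantle terms cancel and isostasy reduces to e = (Σt_1 − Σt_2) − (Σ(ρt)_1 − Σ(ρt)_2) / ρ_m.
Σt_1 = 27.2 km; Σt_2 = 8.03 km; Σ(ρt)_1 = 75.072; Σ(ρt)_2 = 19.3339 (in km·g/cm³).
e = (27.2 − 8.03) − (75.072 − 19.3339) / 3.2 = 1.75 km.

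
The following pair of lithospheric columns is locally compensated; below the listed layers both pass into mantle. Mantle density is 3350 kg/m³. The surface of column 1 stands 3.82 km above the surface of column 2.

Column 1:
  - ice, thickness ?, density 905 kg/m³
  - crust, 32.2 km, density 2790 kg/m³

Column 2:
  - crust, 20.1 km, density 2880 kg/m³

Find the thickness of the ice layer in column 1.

Take the compensation level at the base of the deeper column (depth z_c below the surface of column 1) and equate Σ ρ_i t_i down to z_c; mantle fills any gap and the z_c terms cancel.
Column 1: x×905 + 32.2×2790 + (z_c − 32.2 − x)×3350
Column 2: 3.82×0 + 20.1×2880 + (z_c − 3.82 − 20.1)×3350
The z_c×3350 term appears on both sides and cancels. Collect the known terms of each column as K = Σ(ρt)_known − 3350 × (depth of known layers): K_1 = 89838 − 3350×32.2 = −18032; K_2 = 57888 − 3350×(3.82 + 20.1) = −22244.
Balance: K_1 − x×(3350 − 905) = K_2, so x = (K_1 − K_2)/(3350 − 905) = 4212/2445 = 1.72 km.

1.72 km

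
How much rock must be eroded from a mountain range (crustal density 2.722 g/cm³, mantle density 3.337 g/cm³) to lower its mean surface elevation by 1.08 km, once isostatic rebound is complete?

Net drop Δ = e − u = e − e ρ_c/ρ_m = e (ρ_m − ρ_c)/ρ_m.
e = Δ ρ_m/(ρ_m − ρ_c) = 1.08 km × 3.337/0.615 = 5.86 km.

5.86 km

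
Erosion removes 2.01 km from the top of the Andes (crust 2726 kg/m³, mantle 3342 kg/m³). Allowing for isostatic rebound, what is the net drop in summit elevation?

0.37 km

Rebound u = e ρ_c/ρ_m = 2.01 km × 2726/3342 = 1.64 km.
Net surface drop = e − u = 2.01 km − 1.64 km = e (ρ_m − ρ_c)/ρ_m = 0.37 km.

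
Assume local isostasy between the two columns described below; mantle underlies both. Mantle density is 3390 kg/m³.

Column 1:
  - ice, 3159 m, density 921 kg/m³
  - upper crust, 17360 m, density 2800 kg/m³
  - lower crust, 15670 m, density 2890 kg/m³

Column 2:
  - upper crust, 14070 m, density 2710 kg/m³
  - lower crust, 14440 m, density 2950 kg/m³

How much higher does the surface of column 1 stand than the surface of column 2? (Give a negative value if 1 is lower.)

2940 m

For any compensation level in the mantle, the mantle terms cancel and isostasy reduces to e = (Σt_1 − Σt_2) − (Σ(ρt)_1 − Σ(ρt)_2) / ρ_m.
Σt_1 = 36189 m; Σt_2 = 28510 m; Σ(ρt)_1 = 96803739; Σ(ρt)_2 = 80727700 (in m·kg/m³).
e = (36189 − 28510) − (96803739 − 80727700) / 3390 = 2940 m.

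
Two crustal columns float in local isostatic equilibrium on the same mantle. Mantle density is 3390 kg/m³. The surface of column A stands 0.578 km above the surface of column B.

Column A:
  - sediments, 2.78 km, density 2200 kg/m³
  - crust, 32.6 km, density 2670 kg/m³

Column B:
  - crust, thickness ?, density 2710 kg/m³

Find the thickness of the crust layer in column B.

Take the compensation level at the base of the deeper column (depth z_c below the surface of column A) and equate Σ ρ_i t_i down to z_c; mantle fills any gap and the z_c terms cancel.
Column A: 2.78×2200 + 32.6×2670 + (z_c − 35.38)×3390
Column B: 0.578×0 + x×2710 + (z_c − 0.578 − 0 − x)×3390
The z_c×3390 term appears on both sides and cancels. Collect the known terms of each column as K = Σ(ρt)_known − 3390 × (depth of known layers): K_A = 93158 − 3390×35.38 = −26780.2; K_B = 0 − 3390×(0.578 + 0) = −1959.42.
Balance: K_A = K_B − x×(3390 − 2710), so x = (K_B − K_A)/(3390 − 2710) = 24820.8/680 = 36.5 km.

36.5 km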